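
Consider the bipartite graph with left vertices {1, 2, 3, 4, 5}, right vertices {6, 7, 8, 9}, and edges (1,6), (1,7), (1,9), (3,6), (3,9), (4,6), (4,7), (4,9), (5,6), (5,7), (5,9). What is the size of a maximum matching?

Step 1: List the neighbors of each left vertex:
  1: 6, 7, 9
  2: (none)
  3: 6, 9
  4: 6, 7, 9
  5: 6, 7, 9

Step 2: Greedily match left vertices, then look for augmenting paths:
  Match 1 -- 6
  Match 3 -- 9
  Match 4 -- 7
  No augmenting path remains.

Step 3: Verify this is maximum:
  Matching has size 3. The vertex set {6, 7, 9} covers every edge and has size 3; any matching has at most one edge per cover vertex, so 3 is maximum (König's theorem).

Maximum matching: {(1,6), (3,9), (4,7)}
Size: 3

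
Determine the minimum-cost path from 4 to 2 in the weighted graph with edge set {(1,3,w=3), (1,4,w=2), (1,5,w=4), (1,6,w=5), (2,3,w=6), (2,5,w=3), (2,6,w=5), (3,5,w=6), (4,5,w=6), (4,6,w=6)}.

Step 1: Build adjacency list with weights:
  1: 3(w=3), 4(w=2), 5(w=4), 6(w=5)
  2: 3(w=6), 5(w=3), 6(w=5)
  3: 1(w=3), 2(w=6), 5(w=6)
  4: 1(w=2), 5(w=6), 6(w=6)
  5: 1(w=4), 2(w=3), 3(w=6), 4(w=6)
  6: 1(w=5), 2(w=5), 4(w=6)

Step 2: Apply Dijkstra's algorithm from vertex 4:
  Visit vertex 4 (distance=0)
    Update dist[1] = 2
    Update dist[5] = 6
    Update dist[6] = 6
  Visit vertex 1 (distance=2)
    Update dist[3] = 5
  Visit vertex 3 (distance=5)
    Update dist[2] = 11
  Visit vertex 5 (distance=6)
    Update dist[2] = 9
  Visit vertex 6 (distance=6)
  Visit vertex 2 (distance=9)

Step 3: Shortest path: 4 -> 5 -> 2
Total weight: 6 + 3 = 9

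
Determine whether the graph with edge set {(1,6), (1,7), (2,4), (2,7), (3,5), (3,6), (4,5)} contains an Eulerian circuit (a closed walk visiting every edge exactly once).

Step 1: Find the degree of each vertex:
  deg(1) = 2
  deg(2) = 2
  deg(3) = 2
  deg(4) = 2
  deg(5) = 2
  deg(6) = 2
  deg(7) = 2

Step 2: Count vertices with odd degree:
  All vertices have even degree (0 odd-degree vertices)

Step 3: Apply Euler's theorem:
  - Eulerian circuit exists iff graph is connected and all vertices have even degree
  - Eulerian path exists iff graph is connected and has 0 or 2 odd-degree vertices

Graph is connected with 0 odd-degree vertices.
Both Eulerian circuit and Eulerian path exist.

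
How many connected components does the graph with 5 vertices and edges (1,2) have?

Step 1: Build adjacency list from edges:
  1: 2
  2: 1
  3: (none)
  4: (none)
  5: (none)

Step 2: Run BFS/DFS from vertex 1:
  Visited: {1, 2}
  Reached 2 of 5 vertices

Step 3: Only 2 of 5 vertices reached. Graph is disconnected.
Connected components: {1, 2}, {3}, {4}, {5}
Number of connected components: 4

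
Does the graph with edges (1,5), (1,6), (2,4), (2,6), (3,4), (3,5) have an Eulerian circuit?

Step 1: Find the degree of each vertex:
  deg(1) = 2
  deg(2) = 2
  deg(3) = 2
  deg(4) = 2
  deg(5) = 2
  deg(6) = 2

Step 2: Count vertices with odd degree:
  All vertices have even degree (0 odd-degree vertices)

Step 3: Apply Euler's theorem:
  - Eulerian circuit exists iff graph is connected and all vertices have even degree
  - Eulerian path exists iff graph is connected and has 0 or 2 odd-degree vertices

Graph is connected with 0 odd-degree vertices.
Both Eulerian circuit and Eulerian path exist.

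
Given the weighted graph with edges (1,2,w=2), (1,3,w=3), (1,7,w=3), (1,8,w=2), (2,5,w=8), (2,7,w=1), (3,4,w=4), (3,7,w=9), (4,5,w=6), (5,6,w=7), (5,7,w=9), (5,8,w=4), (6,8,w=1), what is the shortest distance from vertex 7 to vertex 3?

Step 1: Build adjacency list with weights:
  1: 2(w=2), 3(w=3), 7(w=3), 8(w=2)
  2: 1(w=2), 5(w=8), 7(w=1)
  3: 1(w=3), 4(w=4), 7(w=9)
  4: 3(w=4), 5(w=6)
  5: 2(w=8), 4(w=6), 6(w=7), 7(w=9), 8(w=4)
  6: 5(w=7), 8(w=1)
  7: 1(w=3), 2(w=1), 3(w=9), 5(w=9)
  8: 1(w=2), 5(w=4), 6(w=1)

Step 2: Apply Dijkstra's algorithm from vertex 7:
  Visit vertex 7 (distance=0)
    Update dist[1] = 3
    Update dist[2] = 1
    Update dist[3] = 9
    Update dist[5] = 9
  Visit vertex 2 (distance=1)
  Visit vertex 1 (distance=3)
    Update dist[3] = 6
    Update dist[8] = 5
  Visit vertex 8 (distance=5)
    Update dist[6] = 6
  Visit vertex 3 (distance=6)
    Update dist[4] = 10

Step 3: Shortest path: 7 -> 1 -> 3
Total weight: 3 + 3 = 6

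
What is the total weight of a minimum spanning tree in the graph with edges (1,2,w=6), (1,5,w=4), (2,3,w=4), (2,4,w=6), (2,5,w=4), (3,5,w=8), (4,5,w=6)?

Apply Kruskal's algorithm (sort edges by weight, add if no cycle):

Sorted edges by weight:
  (1,5) w=4
  (2,3) w=4
  (2,5) w=4
  (1,2) w=6
  (2,4) w=6
  (4,5) w=6
  (3,5) w=8

Add edge (1,5) w=4 -- no cycle. Running total: 4
Add edge (2,3) w=4 -- no cycle. Running total: 8
Add edge (2,5) w=4 -- no cycle. Running total: 12
Skip edge (1,2) w=6 -- would create cycle
Add edge (2,4) w=6 -- no cycle. Running total: 18

MST edges: (1,5,w=4), (2,3,w=4), (2,5,w=4), (2,4,w=6)
Total MST weight: 4 + 4 + 4 + 6 = 18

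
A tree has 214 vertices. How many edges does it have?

A tree on n vertices always has exactly n - 1 edges.
For n = 214: edges = 214 - 1 = 213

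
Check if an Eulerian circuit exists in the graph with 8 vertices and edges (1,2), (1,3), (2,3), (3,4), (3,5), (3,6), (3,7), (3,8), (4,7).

Step 1: Find the degree of each vertex:
  deg(1) = 2
  deg(2) = 2
  deg(3) = 7
  deg(4) = 2
  deg(5) = 1
  deg(6) = 1
  deg(7) = 2
  deg(8) = 1

Step 2: Count vertices with odd degree:
  Odd-degree vertices: 3, 5, 6, 8 (4 total)

Step 3: Apply Euler's theorem:
  - Eulerian circuit exists iff graph is connected and all vertices have even degree
  - Eulerian path exists iff graph is connected and has 0 or 2 odd-degree vertices

Graph has 4 odd-degree vertices (need 0 or 2).
Neither Eulerian path nor Eulerian circuit exists.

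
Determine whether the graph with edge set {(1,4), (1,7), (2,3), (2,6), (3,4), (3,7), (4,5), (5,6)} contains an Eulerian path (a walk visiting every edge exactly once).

Step 1: Find the degree of each vertex:
  deg(1) = 2
  deg(2) = 2
  deg(3) = 3
  deg(4) = 3
  deg(5) = 2
  deg(6) = 2
  deg(7) = 2

Step 2: Count vertices with odd degree:
  Odd-degree vertices: 3, 4 (2 total)

Step 3: Apply Euler's theorem:
  - Eulerian circuit exists iff graph is connected and all vertices have even degree
  - Eulerian path exists iff graph is connected and has 0 or 2 odd-degree vertices

Graph is connected with exactly 2 odd-degree vertices (3, 4).
Eulerian path exists (starting and ending at the odd-degree vertices), but no Eulerian circuit.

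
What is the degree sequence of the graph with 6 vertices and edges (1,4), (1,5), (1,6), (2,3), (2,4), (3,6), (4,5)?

Step 1: Count edges incident to each vertex:
  deg(1) = 3 (neighbors: 4, 5, 6)
  deg(2) = 2 (neighbors: 3, 4)
  deg(3) = 2 (neighbors: 2, 6)
  deg(4) = 3 (neighbors: 1, 2, 5)
  deg(5) = 2 (neighbors: 1, 4)
  deg(6) = 2 (neighbors: 1, 3)

Step 2: Sort degrees in non-increasing order:
  Degrees: [3, 2, 2, 3, 2, 2] -> sorted: [3, 3, 2, 2, 2, 2]

Degree sequence: [3, 3, 2, 2, 2, 2]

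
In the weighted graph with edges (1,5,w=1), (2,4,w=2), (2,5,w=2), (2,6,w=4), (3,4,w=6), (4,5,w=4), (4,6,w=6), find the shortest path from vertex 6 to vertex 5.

Step 1: Build adjacency list with weights:
  1: 5(w=1)
  2: 4(w=2), 5(w=2), 6(w=4)
  3: 4(w=6)
  4: 2(w=2), 3(w=6), 5(w=4), 6(w=6)
  5: 1(w=1), 2(w=2), 4(w=4)
  6: 2(w=4), 4(w=6)

Step 2: Apply Dijkstra's algorithm from vertex 6:
  Visit vertex 6 (distance=0)
    Update dist[2] = 4
    Update dist[4] = 6
  Visit vertex 2 (distance=4)
    Update dist[5] = 6
  Visit vertex 4 (distance=6)
    Update dist[3] = 12
  Visit vertex 5 (distance=6)
    Update dist[1] = 7

Step 3: Shortest path: 6 -> 2 -> 5
Total weight: 4 + 2 = 6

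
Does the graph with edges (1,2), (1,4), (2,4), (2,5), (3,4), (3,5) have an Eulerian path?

Step 1: Find the degree of each vertex:
  deg(1) = 2
  deg(2) = 3
  deg(3) = 2
  deg(4) = 3
  deg(5) = 2

Step 2: Count vertices with odd degree:
  Odd-degree vertices: 2, 4 (2 total)

Step 3: Apply Euler's theorem:
  - Eulerian circuit exists iff graph is connected and all vertices have even degree
  - Eulerian path exists iff graph is connected and has 0 or 2 odd-degree vertices

Graph is connected with exactly 2 odd-degree vertices (2, 4).
Eulerian path exists (starting and ending at the odd-degree vertices), but no Eulerian circuit.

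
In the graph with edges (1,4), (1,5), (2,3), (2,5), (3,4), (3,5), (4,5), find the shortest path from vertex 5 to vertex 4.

Step 1: Build adjacency list:
  1: 4, 5
  2: 3, 5
  3: 2, 4, 5
  4: 1, 3, 5
  5: 1, 2, 3, 4

Step 2: BFS from vertex 5 to find shortest path to 4:
  vertex 1 reached at distance 1
  vertex 2 reached at distance 1
  vertex 3 reached at distance 1
  vertex 4 reached at distance 1

Step 3: Shortest path: 5 -> 4
Path length: 1 edge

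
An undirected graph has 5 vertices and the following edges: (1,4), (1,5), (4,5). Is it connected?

Step 1: Build adjacency list from edges:
  1: 4, 5
  2: (none)
  3: (none)
  4: 1, 5
  5: 1, 4

Step 2: Run BFS/DFS from vertex 1:
  Visited: {1, 4, 5}
  Reached 3 of 5 vertices

Step 3: Only 3 of 5 vertices reached. Graph is disconnected.
Connected components: {1, 4, 5}, {2}, {3}
Answer: No, the graph is not connected (3 components).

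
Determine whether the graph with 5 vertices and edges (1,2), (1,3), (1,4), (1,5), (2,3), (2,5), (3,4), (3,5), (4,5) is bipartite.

Step 1: Attempt 2-coloring using BFS:
  Start at vertex 1, assign color 0
  Color vertex 2 with color 1 (neighbor of 1)
  Color vertex 3 with color 1 (neighbor of 1)
  Color vertex 4 with color 1 (neighbor of 1)
  Color vertex 5 with color 1 (neighbor of 1)

Step 2: Conflict found! Vertices 2 and 3 are adjacent but have the same color.
This means the graph contains an odd cycle.

The graph is NOT bipartite.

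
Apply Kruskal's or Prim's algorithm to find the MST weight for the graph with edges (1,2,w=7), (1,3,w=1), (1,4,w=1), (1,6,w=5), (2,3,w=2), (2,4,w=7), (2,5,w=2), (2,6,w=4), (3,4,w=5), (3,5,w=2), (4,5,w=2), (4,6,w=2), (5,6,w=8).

Apply Kruskal's algorithm (sort edges by weight, add if no cycle):

Sorted edges by weight:
  (1,3) w=1
  (1,4) w=1
  (2,5) w=2
  (2,3) w=2
  (3,5) w=2
  (4,5) w=2
  (4,6) w=2
  (2,6) w=4
  (1,6) w=5
  (3,4) w=5
  (1,2) w=7
  (2,4) w=7
  (5,6) w=8

Add edge (1,3) w=1 -- no cycle. Running total: 1
Add edge (1,4) w=1 -- no cycle. Running total: 2
Add edge (2,5) w=2 -- no cycle. Running total: 4
Add edge (2,3) w=2 -- no cycle. Running total: 6
Skip edge (3,5) w=2 -- would create cycle
Skip edge (4,5) w=2 -- would create cycle
Add edge (4,6) w=2 -- no cycle. Running total: 8

MST edges: (1,3,w=1), (1,4,w=1), (2,5,w=2), (2,3,w=2), (4,6,w=2)
Total MST weight: 1 + 1 + 2 + 2 + 2 = 8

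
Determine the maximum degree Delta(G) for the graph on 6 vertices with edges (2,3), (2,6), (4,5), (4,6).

Step 1: Count edges incident to each vertex:
  deg(1) = 0 (neighbors: none)
  deg(2) = 2 (neighbors: 3, 6)
  deg(3) = 1 (neighbors: 2)
  deg(4) = 2 (neighbors: 5, 6)
  deg(5) = 1 (neighbors: 4)
  deg(6) = 2 (neighbors: 2, 4)

Step 2: Find maximum:
  max(0, 2, 1, 2, 1, 2) = 2 (vertex 2)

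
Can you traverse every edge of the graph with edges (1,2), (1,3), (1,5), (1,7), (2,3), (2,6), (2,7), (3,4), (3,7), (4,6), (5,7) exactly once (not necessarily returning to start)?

Step 1: Find the degree of each vertex:
  deg(1) = 4
  deg(2) = 4
  deg(3) = 4
  deg(4) = 2
  deg(5) = 2
  deg(6) = 2
  deg(7) = 4

Step 2: Count vertices with odd degree:
  All vertices have even degree (0 odd-degree vertices)

Step 3: Apply Euler's theorem:
  - Eulerian circuit exists iff graph is connected and all vertices have even degree
  - Eulerian path exists iff graph is connected and has 0 or 2 odd-degree vertices

Graph is connected with 0 odd-degree vertices.
Both Eulerian circuit and Eulerian path exist.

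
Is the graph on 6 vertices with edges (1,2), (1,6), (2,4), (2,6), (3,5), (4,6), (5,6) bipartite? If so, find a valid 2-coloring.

Step 1: Attempt 2-coloring using BFS:
  Start at vertex 1, assign color 0
  Color vertex 2 with color 1 (neighbor of 1)
  Color vertex 6 with color 1 (neighbor of 1)
  Color vertex 4 with color 0 (neighbor of 2)

Step 2: Conflict found! Vertices 2 and 6 are adjacent but have the same color.
This means the graph contains an odd cycle.

The graph is NOT bipartite.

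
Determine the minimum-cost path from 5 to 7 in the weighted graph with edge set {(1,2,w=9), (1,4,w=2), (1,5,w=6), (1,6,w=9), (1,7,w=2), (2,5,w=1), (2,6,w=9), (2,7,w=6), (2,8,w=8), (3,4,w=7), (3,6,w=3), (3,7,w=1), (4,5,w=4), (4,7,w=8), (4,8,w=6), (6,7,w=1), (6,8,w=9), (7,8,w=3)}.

Step 1: Build adjacency list with weights:
  1: 2(w=9), 4(w=2), 5(w=6), 6(w=9), 7(w=2)
  2: 1(w=9), 5(w=1), 6(w=9), 7(w=6), 8(w=8)
  3: 4(w=7), 6(w=3), 7(w=1)
  4: 1(w=2), 3(w=7), 5(w=4), 7(w=8), 8(w=6)
  5: 1(w=6), 2(w=1), 4(w=4)
  6: 1(w=9), 2(w=9), 3(w=3), 7(w=1), 8(w=9)
  7: 1(w=2), 2(w=6), 3(w=1), 4(w=8), 6(w=1), 8(w=3)
  8: 2(w=8), 4(w=6), 6(w=9), 7(w=3)

Step 2: Apply Dijkstra's algorithm from vertex 5:
  Visit vertex 5 (distance=0)
    Update dist[1] = 6
    Update dist[2] = 1
    Update dist[4] = 4
  Visit vertex 2 (distance=1)
    Update dist[6] = 10
    Update dist[7] = 7
    Update dist[8] = 9
  Visit vertex 4 (distance=4)
    Update dist[3] = 11
  Visit vertex 1 (distance=6)
  Visit vertex 7 (distance=7)
    Update dist[3] = 8
    Update dist[6] = 8

Step 3: Shortest path: 5 -> 2 -> 7
Total weight: 1 + 6 = 7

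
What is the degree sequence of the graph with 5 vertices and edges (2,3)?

Step 1: Count edges incident to each vertex:
  deg(1) = 0 (neighbors: none)
  deg(2) = 1 (neighbors: 3)
  deg(3) = 1 (neighbors: 2)
  deg(4) = 0 (neighbors: none)
  deg(5) = 0 (neighbors: none)

Step 2: Sort degrees in non-increasing order:
  Degrees: [0, 1, 1, 0, 0] -> sorted: [1, 1, 0, 0, 0]

Degree sequence: [1, 1, 0, 0, 0]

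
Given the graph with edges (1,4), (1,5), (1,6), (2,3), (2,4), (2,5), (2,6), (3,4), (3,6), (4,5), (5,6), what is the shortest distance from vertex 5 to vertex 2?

Step 1: Build adjacency list:
  1: 4, 5, 6
  2: 3, 4, 5, 6
  3: 2, 4, 6
  4: 1, 2, 3, 5
  5: 1, 2, 4, 6
  6: 1, 2, 3, 5

Step 2: BFS from vertex 5 to find shortest path to 2:
  vertex 1 reached at distance 1
  vertex 2 reached at distance 1

Step 3: Shortest path: 5 -> 2
Path length: 1 edge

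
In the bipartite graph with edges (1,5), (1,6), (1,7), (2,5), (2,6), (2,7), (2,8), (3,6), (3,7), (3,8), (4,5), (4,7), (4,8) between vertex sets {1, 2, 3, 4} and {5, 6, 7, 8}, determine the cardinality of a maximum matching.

Step 1: List the neighbors of each left vertex:
  1: 5, 6, 7
  2: 5, 6, 7, 8
  3: 6, 7, 8
  4: 5, 7, 8

Step 2: Greedily match left vertices, then look for augmenting paths:
  Match 1 -- 5
  Match 2 -- 6
  Match 3 -- 7
  Match 4 -- 8
  No augmenting path remains.

Step 3: Verify this is maximum:
  Matching size 4 = min(|L|, |R|) = min(4, 4), which is an upper bound, so this matching is maximum.

Maximum matching: {(1,5), (2,6), (3,7), (4,8)}
Size: 4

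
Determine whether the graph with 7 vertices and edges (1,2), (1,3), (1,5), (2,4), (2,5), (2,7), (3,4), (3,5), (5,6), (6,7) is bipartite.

Step 1: Attempt 2-coloring using BFS:
  Start at vertex 1, assign color 0
  Color vertex 2 with color 1 (neighbor of 1)
  Color vertex 3 with color 1 (neighbor of 1)
  Color vertex 5 with color 1 (neighbor of 1)
  Color vertex 4 with color 0 (neighbor of 2)

Step 2: Conflict found! Vertices 2 and 5 are adjacent but have the same color.
This means the graph contains an odd cycle.

The graph is NOT bipartite.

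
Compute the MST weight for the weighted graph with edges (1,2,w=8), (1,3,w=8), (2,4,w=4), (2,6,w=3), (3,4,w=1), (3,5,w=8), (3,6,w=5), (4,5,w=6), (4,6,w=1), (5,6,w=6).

Apply Kruskal's algorithm (sort edges by weight, add if no cycle):

Sorted edges by weight:
  (3,4) w=1
  (4,6) w=1
  (2,6) w=3
  (2,4) w=4
  (3,6) w=5
  (4,5) w=6
  (5,6) w=6
  (1,2) w=8
  (1,3) w=8
  (3,5) w=8

Add edge (3,4) w=1 -- no cycle. Running total: 1
Add edge (4,6) w=1 -- no cycle. Running total: 2
Add edge (2,6) w=3 -- no cycle. Running total: 5
Skip edge (2,4) w=4 -- would create cycle
Skip edge (3,6) w=5 -- would create cycle
Add edge (4,5) w=6 -- no cycle. Running total: 11
Skip edge (5,6) w=6 -- would create cycle
Add edge (1,2) w=8 -- no cycle. Running total: 19

MST edges: (3,4,w=1), (4,6,w=1), (2,6,w=3), (4,5,w=6), (1,2,w=8)
Total MST weight: 1 + 1 + 3 + 6 + 8 = 19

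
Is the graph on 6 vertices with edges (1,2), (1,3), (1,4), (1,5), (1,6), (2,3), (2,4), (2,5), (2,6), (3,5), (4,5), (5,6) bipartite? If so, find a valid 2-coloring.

Step 1: Attempt 2-coloring using BFS:
  Start at vertex 1, assign color 0
  Color vertex 2 with color 1 (neighbor of 1)
  Color vertex 3 with color 1 (neighbor of 1)
  Color vertex 4 with color 1 (neighbor of 1)
  Color vertex 5 with color 1 (neighbor of 1)
  Color vertex 6 with color 1 (neighbor of 1)

Step 2: Conflict found! Vertices 2 and 3 are adjacent but have the same color.
This means the graph contains an odd cycle.

The graph is NOT bipartite.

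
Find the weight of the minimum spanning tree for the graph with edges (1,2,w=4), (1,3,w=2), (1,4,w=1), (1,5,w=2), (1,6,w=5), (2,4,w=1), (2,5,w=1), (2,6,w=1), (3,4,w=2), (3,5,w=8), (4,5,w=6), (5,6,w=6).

Apply Kruskal's algorithm (sort edges by weight, add if no cycle):

Sorted edges by weight:
  (1,4) w=1
  (2,4) w=1
  (2,6) w=1
  (2,5) w=1
  (1,3) w=2
  (1,5) w=2
  (3,4) w=2
  (1,2) w=4
  (1,6) w=5
  (4,5) w=6
  (5,6) w=6
  (3,5) w=8

Add edge (1,4) w=1 -- no cycle. Running total: 1
Add edge (2,4) w=1 -- no cycle. Running total: 2
Add edge (2,6) w=1 -- no cycle. Running total: 3
Add edge (2,5) w=1 -- no cycle. Running total: 4
Add edge (1,3) w=2 -- no cycle. Running total: 6

MST edges: (1,4,w=1), (2,4,w=1), (2,6,w=1), (2,5,w=1), (1,3,w=2)
Total MST weight: 1 + 1 + 1 + 1 + 2 = 6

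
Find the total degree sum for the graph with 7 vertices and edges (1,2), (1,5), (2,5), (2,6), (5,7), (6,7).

Step 1: Count edges incident to each vertex:
  deg(1) = 2 (neighbors: 2, 5)
  deg(2) = 3 (neighbors: 1, 5, 6)
  deg(3) = 0 (neighbors: none)
  deg(4) = 0 (neighbors: none)
  deg(5) = 3 (neighbors: 1, 2, 7)
  deg(6) = 2 (neighbors: 2, 7)
  deg(7) = 2 (neighbors: 5, 6)

Step 2: Sum all degrees:
  2 + 3 + 0 + 0 + 3 + 2 + 2 = 12

Verification: sum of degrees = 2 * |E| = 2 * 6 = 12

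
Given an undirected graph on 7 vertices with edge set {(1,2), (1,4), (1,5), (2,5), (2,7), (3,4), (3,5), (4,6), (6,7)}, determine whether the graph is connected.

Step 1: Build adjacency list from edges:
  1: 2, 4, 5
  2: 1, 5, 7
  3: 4, 5
  4: 1, 3, 6
  5: 1, 2, 3
  6: 4, 7
  7: 2, 6

Step 2: Run BFS/DFS from vertex 1:
  Visited: {1, 2, 4, 5, 7, 3, 6}
  Reached 7 of 7 vertices

Step 3: All 7 vertices reached from vertex 1, so the graph is connected.
Answer: Yes, the graph is connected.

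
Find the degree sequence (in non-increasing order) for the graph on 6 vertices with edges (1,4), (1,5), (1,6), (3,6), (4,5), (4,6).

Step 1: Count edges incident to each vertex:
  deg(1) = 3 (neighbors: 4, 5, 6)
  deg(2) = 0 (neighbors: none)
  deg(3) = 1 (neighbors: 6)
  deg(4) = 3 (neighbors: 1, 5, 6)
  deg(5) = 2 (neighbors: 1, 4)
  deg(6) = 3 (neighbors: 1, 3, 4)

Step 2: Sort degrees in non-increasing order:
  Degrees: [3, 0, 1, 3, 2, 3] -> sorted: [3, 3, 3, 2, 1, 0]

Degree sequence: [3, 3, 3, 2, 1, 0]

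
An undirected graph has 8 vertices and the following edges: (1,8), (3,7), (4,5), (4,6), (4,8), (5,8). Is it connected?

Step 1: Build adjacency list from edges:
  1: 8
  2: (none)
  3: 7
  4: 5, 6, 8
  5: 4, 8
  6: 4
  7: 3
  8: 1, 4, 5

Step 2: Run BFS/DFS from vertex 1:
  Visited: {1, 8, 4, 5, 6}
  Reached 5 of 8 vertices

Step 3: Only 5 of 8 vertices reached. Graph is disconnected.
Connected components: {1, 4, 5, 6, 8}, {2}, {3, 7}
Answer: No, the graph is not connected (3 components).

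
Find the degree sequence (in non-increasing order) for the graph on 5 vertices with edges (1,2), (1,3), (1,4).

Step 1: Count edges incident to each vertex:
  deg(1) = 3 (neighbors: 2, 3, 4)
  deg(2) = 1 (neighbors: 1)
  deg(3) = 1 (neighbors: 1)
  deg(4) = 1 (neighbors: 1)
  deg(5) = 0 (neighbors: none)

Step 2: Sort degrees in non-increasing order:
  Degrees: [3, 1, 1, 1, 0] -> sorted: [3, 1, 1, 1, 0]

Degree sequence: [3, 1, 1, 1, 0]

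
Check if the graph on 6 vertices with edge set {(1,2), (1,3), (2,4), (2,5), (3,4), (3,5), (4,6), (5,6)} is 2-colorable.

Step 1: Attempt 2-coloring using BFS:
  Start at vertex 1, assign color 0
  Color vertex 2 with color 1 (neighbor of 1)
  Color vertex 3 with color 1 (neighbor of 1)
  Color vertex 4 with color 0 (neighbor of 2)
  Color vertex 5 with color 0 (neighbor of 2)
  Color vertex 6 with color 1 (neighbor of 4)

Step 2: 2-coloring succeeded. No conflicts found.
  Set A (color 0): {1, 4, 5}
  Set B (color 1): {2, 3, 6}

The graph is bipartite with partition {1, 4, 5}, {2, 3, 6}.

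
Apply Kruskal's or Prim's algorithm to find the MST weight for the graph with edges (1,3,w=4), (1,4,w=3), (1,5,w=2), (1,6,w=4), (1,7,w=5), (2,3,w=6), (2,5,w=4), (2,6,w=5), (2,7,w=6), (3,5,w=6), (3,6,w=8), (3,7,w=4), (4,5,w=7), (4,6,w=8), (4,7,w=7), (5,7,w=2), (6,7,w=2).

Apply Kruskal's algorithm (sort edges by weight, add if no cycle):

Sorted edges by weight:
  (1,5) w=2
  (5,7) w=2
  (6,7) w=2
  (1,4) w=3
  (1,3) w=4
  (1,6) w=4
  (2,5) w=4
  (3,7) w=4
  (1,7) w=5
  (2,6) w=5
  (2,3) w=6
  (2,7) w=6
  (3,5) w=6
  (4,5) w=7
  (4,7) w=7
  (3,6) w=8
  (4,6) w=8

Add edge (1,5) w=2 -- no cycle. Running total: 2
Add edge (5,7) w=2 -- no cycle. Running total: 4
Add edge (6,7) w=2 -- no cycle. Running total: 6
Add edge (1,4) w=3 -- no cycle. Running total: 9
Add edge (1,3) w=4 -- no cycle. Running total: 13
Skip edge (1,6) w=4 -- would create cycle
Add edge (2,5) w=4 -- no cycle. Running total: 17

MST edges: (1,5,w=2), (5,7,w=2), (6,7,w=2), (1,4,w=3), (1,3,w=4), (2,5,w=4)
Total MST weight: 2 + 2 + 2 + 3 + 4 + 4 = 17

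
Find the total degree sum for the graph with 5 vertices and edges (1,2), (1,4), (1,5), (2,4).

Step 1: Count edges incident to each vertex:
  deg(1) = 3 (neighbors: 2, 4, 5)
  deg(2) = 2 (neighbors: 1, 4)
  deg(3) = 0 (neighbors: none)
  deg(4) = 2 (neighbors: 1, 2)
  deg(5) = 1 (neighbors: 1)

Step 2: Sum all degrees:
  3 + 2 + 0 + 2 + 1 = 8

Verification: sum of degrees = 2 * |E| = 2 * 4 = 8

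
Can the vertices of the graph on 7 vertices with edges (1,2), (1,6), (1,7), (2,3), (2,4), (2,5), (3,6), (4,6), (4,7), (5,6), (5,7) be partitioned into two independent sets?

Step 1: Attempt 2-coloring using BFS:
  Start at vertex 1, assign color 0
  Color vertex 2 with color 1 (neighbor of 1)
  Color vertex 6 with color 1 (neighbor of 1)
  Color vertex 7 with color 1 (neighbor of 1)
  Color vertex 3 with color 0 (neighbor of 2)
  Color vertex 4 with color 0 (neighbor of 2)
  Color vertex 5 with color 0 (neighbor of 2)

Step 2: 2-coloring succeeded. No conflicts found.
  Set A (color 0): {1, 3, 4, 5}
  Set B (color 1): {2, 6, 7}

The graph is bipartite with partition {1, 3, 4, 5}, {2, 6, 7}.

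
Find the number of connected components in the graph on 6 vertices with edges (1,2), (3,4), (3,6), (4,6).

Step 1: Build adjacency list from edges:
  1: 2
  2: 1
  3: 4, 6
  4: 3, 6
  5: (none)
  6: 3, 4

Step 2: Run BFS/DFS from vertex 1:
  Visited: {1, 2}
  Reached 2 of 6 vertices

Step 3: Only 2 of 6 vertices reached. Graph is disconnected.
Connected components: {1, 2}, {3, 4, 6}, {5}
Number of connected components: 3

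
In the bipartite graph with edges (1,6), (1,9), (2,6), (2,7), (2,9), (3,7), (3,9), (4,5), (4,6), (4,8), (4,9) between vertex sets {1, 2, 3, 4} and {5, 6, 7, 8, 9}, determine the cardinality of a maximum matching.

Step 1: List the neighbors of each left vertex:
  1: 6, 9
  2: 6, 7, 9
  3: 7, 9
  4: 5, 6, 8, 9

Step 2: Greedily match left vertices, then look for augmenting paths:
  Match 1 -- 6
  Match 2 -- 7
  Match 3 -- 9
  Match 4 -- 5
  No augmenting path remains.

Step 3: Verify this is maximum:
  Matching size 4 = min(|L|, |R|) = min(4, 5), which is an upper bound, so this matching is maximum.

Maximum matching: {(1,6), (2,7), (3,9), (4,5)}
Size: 4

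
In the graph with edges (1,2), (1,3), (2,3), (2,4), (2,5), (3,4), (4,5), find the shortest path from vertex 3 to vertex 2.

Step 1: Build adjacency list:
  1: 2, 3
  2: 1, 3, 4, 5
  3: 1, 2, 4
  4: 2, 3, 5
  5: 2, 4

Step 2: BFS from vertex 3 to find shortest path to 2:
  vertex 1 reached at distance 1
  vertex 2 reached at distance 1

Step 3: Shortest path: 3 -> 2
Path length: 1 edge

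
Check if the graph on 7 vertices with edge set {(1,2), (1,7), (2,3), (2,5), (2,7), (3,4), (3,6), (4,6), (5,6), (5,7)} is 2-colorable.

Step 1: Attempt 2-coloring using BFS:
  Start at vertex 1, assign color 0
  Color vertex 2 with color 1 (neighbor of 1)
  Color vertex 7 with color 1 (neighbor of 1)
  Color vertex 3 with color 0 (neighbor of 2)
  Color vertex 5 with color 0 (neighbor of 2)

Step 2: Conflict found! Vertices 2 and 7 are adjacent but have the same color.
This means the graph contains an odd cycle.

The graph is NOT bipartite.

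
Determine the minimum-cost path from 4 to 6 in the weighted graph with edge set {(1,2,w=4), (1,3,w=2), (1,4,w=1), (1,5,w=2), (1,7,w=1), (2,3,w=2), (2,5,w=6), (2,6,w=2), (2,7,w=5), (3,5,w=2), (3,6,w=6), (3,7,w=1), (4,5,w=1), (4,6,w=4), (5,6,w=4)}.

Step 1: Build adjacency list with weights:
  1: 2(w=4), 3(w=2), 4(w=1), 5(w=2), 7(w=1)
  2: 1(w=4), 3(w=2), 5(w=6), 6(w=2), 7(w=5)
  3: 1(w=2), 2(w=2), 5(w=2), 6(w=6), 7(w=1)
  4: 1(w=1), 5(w=1), 6(w=4)
  5: 1(w=2), 2(w=6), 3(w=2), 4(w=1), 6(w=4)
  6: 2(w=2), 3(w=6), 4(w=4), 5(w=4)
  7: 1(w=1), 2(w=5), 3(w=1)

Step 2: Apply Dijkstra's algorithm from vertex 4:
  Visit vertex 4 (distance=0)
    Update dist[1] = 1
    Update dist[5] = 1
    Update dist[6] = 4
  Visit vertex 1 (distance=1)
    Update dist[2] = 5
    Update dist[3] = 3
    Update dist[7] = 2
  Visit vertex 5 (distance=1)
  Visit vertex 7 (distance=2)
  Visit vertex 3 (distance=3)
  Visit vertex 6 (distance=4)

Step 3: Shortest path: 4 -> 6
Total weight: 4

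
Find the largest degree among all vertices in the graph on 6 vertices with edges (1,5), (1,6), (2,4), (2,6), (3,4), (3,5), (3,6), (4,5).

Step 1: Count edges incident to each vertex:
  deg(1) = 2 (neighbors: 5, 6)
  deg(2) = 2 (neighbors: 4, 6)
  deg(3) = 3 (neighbors: 4, 5, 6)
  deg(4) = 3 (neighbors: 2, 3, 5)
  deg(5) = 3 (neighbors: 1, 3, 4)
  deg(6) = 3 (neighbors: 1, 2, 3)

Step 2: Find maximum:
  max(2, 2, 3, 3, 3, 3) = 3 (vertex 3)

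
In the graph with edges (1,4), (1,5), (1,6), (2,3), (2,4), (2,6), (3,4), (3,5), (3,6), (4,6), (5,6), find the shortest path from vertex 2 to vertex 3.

Step 1: Build adjacency list:
  1: 4, 5, 6
  2: 3, 4, 6
  3: 2, 4, 5, 6
  4: 1, 2, 3, 6
  5: 1, 3, 6
  6: 1, 2, 3, 4, 5

Step 2: BFS from vertex 2 to find shortest path to 3:
  vertex 3 reached at distance 1

Step 3: Shortest path: 2 -> 3
Path length: 1 edge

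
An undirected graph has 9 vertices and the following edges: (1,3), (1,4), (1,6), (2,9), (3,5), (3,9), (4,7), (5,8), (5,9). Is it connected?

Step 1: Build adjacency list from edges:
  1: 3, 4, 6
  2: 9
  3: 1, 5, 9
  4: 1, 7
  5: 3, 8, 9
  6: 1
  7: 4
  8: 5
  9: 2, 3, 5

Step 2: Run BFS/DFS from vertex 1:
  Visited: {1, 3, 4, 6, 5, 9, 7, 8, 2}
  Reached 9 of 9 vertices

Step 3: All 9 vertices reached from vertex 1, so the graph is connected.
Answer: Yes, the graph is connected.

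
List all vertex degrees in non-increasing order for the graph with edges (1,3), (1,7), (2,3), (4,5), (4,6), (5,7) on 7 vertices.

Step 1: Count edges incident to each vertex:
  deg(1) = 2 (neighbors: 3, 7)
  deg(2) = 1 (neighbors: 3)
  deg(3) = 2 (neighbors: 1, 2)
  deg(4) = 2 (neighbors: 5, 6)
  deg(5) = 2 (neighbors: 4, 7)
  deg(6) = 1 (neighbors: 4)
  deg(7) = 2 (neighbors: 1, 5)

Step 2: Sort degrees in non-increasing order:
  Degrees: [2, 1, 2, 2, 2, 1, 2] -> sorted: [2, 2, 2, 2, 2, 1, 1]

Degree sequence: [2, 2, 2, 2, 2, 1, 1]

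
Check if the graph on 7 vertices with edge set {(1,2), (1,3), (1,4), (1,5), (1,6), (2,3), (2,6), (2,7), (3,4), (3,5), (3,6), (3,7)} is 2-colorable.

Step 1: Attempt 2-coloring using BFS:
  Start at vertex 1, assign color 0
  Color vertex 2 with color 1 (neighbor of 1)
  Color vertex 3 with color 1 (neighbor of 1)
  Color vertex 4 with color 1 (neighbor of 1)
  Color vertex 5 with color 1 (neighbor of 1)
  Color vertex 6 with color 1 (neighbor of 1)

Step 2: Conflict found! Vertices 2 and 3 are adjacent but have the same color.
This means the graph contains an odd cycle.

The graph is NOT bipartite.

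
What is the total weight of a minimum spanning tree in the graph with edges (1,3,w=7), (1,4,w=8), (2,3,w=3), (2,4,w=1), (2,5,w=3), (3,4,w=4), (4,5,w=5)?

Apply Kruskal's algorithm (sort edges by weight, add if no cycle):

Sorted edges by weight:
  (2,4) w=1
  (2,3) w=3
  (2,5) w=3
  (3,4) w=4
  (4,5) w=5
  (1,3) w=7
  (1,4) w=8

Add edge (2,4) w=1 -- no cycle. Running total: 1
Add edge (2,3) w=3 -- no cycle. Running total: 4
Add edge (2,5) w=3 -- no cycle. Running total: 7
Skip edge (3,4) w=4 -- would create cycle
Skip edge (4,5) w=5 -- would create cycle
Add edge (1,3) w=7 -- no cycle. Running total: 14

MST edges: (2,4,w=1), (2,3,w=3), (2,5,w=3), (1,3,w=7)
Total MST weight: 1 + 3 + 3 + 7 = 14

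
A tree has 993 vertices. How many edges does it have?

A tree on n vertices always has exactly n - 1 edges.
For n = 993: edges = 993 - 1 = 992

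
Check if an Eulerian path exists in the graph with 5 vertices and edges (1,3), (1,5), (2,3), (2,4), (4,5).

Step 1: Find the degree of each vertex:
  deg(1) = 2
  deg(2) = 2
  deg(3) = 2
  deg(4) = 2
  deg(5) = 2

Step 2: Count vertices with odd degree:
  All vertices have even degree (0 odd-degree vertices)

Step 3: Apply Euler's theorem:
  - Eulerian circuit exists iff graph is connected and all vertices have even degree
  - Eulerian path exists iff graph is connected and has 0 or 2 odd-degree vertices

Graph is connected with 0 odd-degree vertices.
Both Eulerian circuit and Eulerian path exist.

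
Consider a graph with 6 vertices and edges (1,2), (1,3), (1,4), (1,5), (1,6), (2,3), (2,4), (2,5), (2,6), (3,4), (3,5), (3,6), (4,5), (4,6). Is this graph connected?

Step 1: Build adjacency list from edges:
  1: 2, 3, 4, 5, 6
  2: 1, 3, 4, 5, 6
  3: 1, 2, 4, 5, 6
  4: 1, 2, 3, 5, 6
  5: 1, 2, 3, 4
  6: 1, 2, 3, 4

Step 2: Run BFS/DFS from vertex 1:
  Visited: {1, 2, 3, 4, 5, 6}
  Reached 6 of 6 vertices

Step 3: All 6 vertices reached from vertex 1, so the graph is connected.
Answer: Yes, the graph is connected.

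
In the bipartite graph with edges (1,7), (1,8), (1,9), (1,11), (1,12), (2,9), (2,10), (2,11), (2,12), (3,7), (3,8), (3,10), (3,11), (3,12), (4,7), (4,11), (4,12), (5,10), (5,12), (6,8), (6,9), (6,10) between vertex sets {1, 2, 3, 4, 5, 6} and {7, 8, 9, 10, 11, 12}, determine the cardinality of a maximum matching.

Step 1: List the neighbors of each left vertex:
  1: 7, 8, 9, 11, 12
  2: 9, 10, 11, 12
  3: 7, 8, 10, 11, 12
  4: 7, 11, 12
  5: 10, 12
  6: 8, 9, 10

Step 2: Greedily match left vertices, then look for augmenting paths:
  Match 1 -- 7
  Match 2 -- 9
  Match 3 -- 12
  Match 4 -- 11
  Match 5 -- 10
  Match 6 -- 8
  No augmenting path remains.

Step 3: Verify this is maximum:
  Matching size 6 = min(|L|, |R|) = min(6, 6), which is an upper bound, so this matching is maximum.

Maximum matching: {(1,7), (2,9), (3,12), (4,11), (5,10), (6,8)}
Size: 6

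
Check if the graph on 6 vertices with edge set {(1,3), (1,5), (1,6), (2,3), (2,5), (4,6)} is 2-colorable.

Step 1: Attempt 2-coloring using BFS:
  Start at vertex 1, assign color 0
  Color vertex 3 with color 1 (neighbor of 1)
  Color vertex 5 with color 1 (neighbor of 1)
  Color vertex 6 with color 1 (neighbor of 1)
  Color vertex 2 with color 0 (neighbor of 3)
  Color vertex 4 with color 0 (neighbor of 6)

Step 2: 2-coloring succeeded. No conflicts found.
  Set A (color 0): {1, 2, 4}
  Set B (color 1): {3, 5, 6}

The graph is bipartite with partition {1, 2, 4}, {3, 5, 6}.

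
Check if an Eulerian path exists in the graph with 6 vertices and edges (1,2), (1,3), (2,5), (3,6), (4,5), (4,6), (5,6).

Step 1: Find the degree of each vertex:
  deg(1) = 2
  deg(2) = 2
  deg(3) = 2
  deg(4) = 2
  deg(5) = 3
  deg(6) = 3

Step 2: Count vertices with odd degree:
  Odd-degree vertices: 5, 6 (2 total)

Step 3: Apply Euler's theorem:
  - Eulerian circuit exists iff graph is connected and all vertices have even degree
  - Eulerian path exists iff graph is connected and has 0 or 2 odd-degree vertices

Graph is connected with exactly 2 odd-degree vertices (5, 6).
Eulerian path exists (starting and ending at the odd-degree vertices), but no Eulerian circuit.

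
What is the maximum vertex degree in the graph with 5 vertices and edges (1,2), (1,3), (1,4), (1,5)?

Step 1: Count edges incident to each vertex:
  deg(1) = 4 (neighbors: 2, 3, 4, 5)
  deg(2) = 1 (neighbors: 1)
  deg(3) = 1 (neighbors: 1)
  deg(4) = 1 (neighbors: 1)
  deg(5) = 1 (neighbors: 1)

Step 2: Find maximum:
  max(4, 1, 1, 1, 1) = 4 (vertex 1)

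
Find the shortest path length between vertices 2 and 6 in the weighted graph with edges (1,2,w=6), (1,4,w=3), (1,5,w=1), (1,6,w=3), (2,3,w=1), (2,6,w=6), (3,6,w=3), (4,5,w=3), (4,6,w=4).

Step 1: Build adjacency list with weights:
  1: 2(w=6), 4(w=3), 5(w=1), 6(w=3)
  2: 1(w=6), 3(w=1), 6(w=6)
  3: 2(w=1), 6(w=3)
  4: 1(w=3), 5(w=3), 6(w=4)
  5: 1(w=1), 4(w=3)
  6: 1(w=3), 2(w=6), 3(w=3), 4(w=4)

Step 2: Apply Dijkstra's algorithm from vertex 2:
  Visit vertex 2 (distance=0)
    Update dist[1] = 6
    Update dist[3] = 1
    Update dist[6] = 6
  Visit vertex 3 (distance=1)
    Update dist[6] = 4
  Visit vertex 6 (distance=4)
    Update dist[4] = 8

Step 3: Shortest path: 2 -> 3 -> 6
Total weight: 1 + 3 = 4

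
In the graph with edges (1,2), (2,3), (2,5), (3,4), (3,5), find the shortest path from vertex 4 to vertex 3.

Step 1: Build adjacency list:
  1: 2
  2: 1, 3, 5
  3: 2, 4, 5
  4: 3
  5: 2, 3

Step 2: BFS from vertex 4 to find shortest path to 3:
  vertex 3 reached at distance 1

Step 3: Shortest path: 4 -> 3
Path length: 1 edge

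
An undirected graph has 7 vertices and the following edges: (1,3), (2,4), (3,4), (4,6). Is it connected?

Step 1: Build adjacency list from edges:
  1: 3
  2: 4
  3: 1, 4
  4: 2, 3, 6
  5: (none)
  6: 4
  7: (none)

Step 2: Run BFS/DFS from vertex 1:
  Visited: {1, 3, 4, 2, 6}
  Reached 5 of 7 vertices

Step 3: Only 5 of 7 vertices reached. Graph is disconnected.
Connected components: {1, 2, 3, 4, 6}, {5}, {7}
Answer: No, the graph is not connected (3 components).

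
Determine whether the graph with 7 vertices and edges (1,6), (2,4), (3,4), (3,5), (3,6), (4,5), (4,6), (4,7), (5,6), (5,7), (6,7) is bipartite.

Step 1: Attempt 2-coloring using BFS:
  Start at vertex 1, assign color 0
  Color vertex 6 with color 1 (neighbor of 1)
  Color vertex 3 with color 0 (neighbor of 6)
  Color vertex 4 with color 0 (neighbor of 6)
  Color vertex 5 with color 0 (neighbor of 6)
  Color vertex 7 with color 0 (neighbor of 6)

Step 2: Conflict found! Vertices 3 and 4 are adjacent but have the same color.
This means the graph contains an odd cycle.

The graph is NOT bipartite.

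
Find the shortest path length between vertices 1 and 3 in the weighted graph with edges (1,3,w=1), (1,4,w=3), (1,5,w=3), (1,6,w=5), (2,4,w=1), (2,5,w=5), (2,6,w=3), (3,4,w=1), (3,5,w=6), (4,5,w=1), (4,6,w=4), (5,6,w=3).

Step 1: Build adjacency list with weights:
  1: 3(w=1), 4(w=3), 5(w=3), 6(w=5)
  2: 4(w=1), 5(w=5), 6(w=3)
  3: 1(w=1), 4(w=1), 5(w=6)
  4: 1(w=3), 2(w=1), 3(w=1), 5(w=1), 6(w=4)
  5: 1(w=3), 2(w=5), 3(w=6), 4(w=1), 6(w=3)
  6: 1(w=5), 2(w=3), 4(w=4), 5(w=3)

Step 2: Apply Dijkstra's algorithm from vertex 1:
  Visit vertex 1 (distance=0)
    Update dist[3] = 1
    Update dist[4] = 3
    Update dist[5] = 3
    Update dist[6] = 5
  Visit vertex 3 (distance=1)
    Update dist[4] = 2

Step 3: Shortest path: 1 -> 3
Total weight: 1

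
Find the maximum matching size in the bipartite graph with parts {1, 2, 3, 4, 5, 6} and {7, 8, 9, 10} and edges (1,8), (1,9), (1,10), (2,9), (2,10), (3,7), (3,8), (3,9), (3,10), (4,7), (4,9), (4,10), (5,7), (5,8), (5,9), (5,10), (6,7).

Step 1: List the neighbors of each left vertex:
  1: 8, 9, 10
  2: 9, 10
  3: 7, 8, 9, 10
  4: 7, 9, 10
  5: 7, 8, 9, 10
  6: 7

Step 2: Greedily match left vertices, then look for augmenting paths:
  Match 1 -- 8
  Match 2 -- 9
  Match 3 -- 7
  Match 4 -- 10
  No augmenting path remains.

Step 3: Verify this is maximum:
  Matching size 4 = min(|L|, |R|) = min(6, 4), which is an upper bound, so this matching is maximum.

Maximum matching: {(1,8), (2,9), (3,7), (4,10)}
Size: 4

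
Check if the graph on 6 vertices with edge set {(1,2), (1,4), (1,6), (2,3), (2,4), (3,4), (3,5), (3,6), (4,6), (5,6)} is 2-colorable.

Step 1: Attempt 2-coloring using BFS:
  Start at vertex 1, assign color 0
  Color vertex 2 with color 1 (neighbor of 1)
  Color vertex 4 with color 1 (neighbor of 1)
  Color vertex 6 with color 1 (neighbor of 1)
  Color vertex 3 with color 0 (neighbor of 2)

Step 2: Conflict found! Vertices 2 and 4 are adjacent but have the same color.
This means the graph contains an odd cycle.

The graph is NOT bipartite.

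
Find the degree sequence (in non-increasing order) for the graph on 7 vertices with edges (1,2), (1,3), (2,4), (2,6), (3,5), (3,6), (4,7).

Step 1: Count edges incident to each vertex:
  deg(1) = 2 (neighbors: 2, 3)
  deg(2) = 3 (neighbors: 1, 4, 6)
  deg(3) = 3 (neighbors: 1, 5, 6)
  deg(4) = 2 (neighbors: 2, 7)
  deg(5) = 1 (neighbors: 3)
  deg(6) = 2 (neighbors: 2, 3)
  deg(7) = 1 (neighbors: 4)

Step 2: Sort degrees in non-increasing order:
  Degrees: [2, 3, 3, 2, 1, 2, 1] -> sorted: [3, 3, 2, 2, 2, 1, 1]

Degree sequence: [3, 3, 2, 2, 2, 1, 1]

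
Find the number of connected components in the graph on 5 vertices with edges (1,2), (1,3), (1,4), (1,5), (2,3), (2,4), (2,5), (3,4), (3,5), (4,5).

Step 1: Build adjacency list from edges:
  1: 2, 3, 4, 5
  2: 1, 3, 4, 5
  3: 1, 2, 4, 5
  4: 1, 2, 3, 5
  5: 1, 2, 3, 4

Step 2: Run BFS/DFS from vertex 1:
  Visited: {1, 2, 3, 4, 5}
  Reached 5 of 5 vertices

Step 3: All 5 vertices reached from vertex 1, so the graph is connected.
Number of connected components: 1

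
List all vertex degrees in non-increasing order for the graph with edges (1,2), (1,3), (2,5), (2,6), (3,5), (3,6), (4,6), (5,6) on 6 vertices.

Step 1: Count edges incident to each vertex:
  deg(1) = 2 (neighbors: 2, 3)
  deg(2) = 3 (neighbors: 1, 5, 6)
  deg(3) = 3 (neighbors: 1, 5, 6)
  deg(4) = 1 (neighbors: 6)
  deg(5) = 3 (neighbors: 2, 3, 6)
  deg(6) = 4 (neighbors: 2, 3, 4, 5)

Step 2: Sort degrees in non-increasing order:
  Degrees: [2, 3, 3, 1, 3, 4] -> sorted: [4, 3, 3, 3, 2, 1]

Degree sequence: [4, 3, 3, 3, 2, 1]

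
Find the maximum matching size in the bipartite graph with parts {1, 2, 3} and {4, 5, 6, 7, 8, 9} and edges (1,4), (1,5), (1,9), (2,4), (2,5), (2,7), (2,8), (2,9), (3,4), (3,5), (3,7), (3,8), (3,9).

Step 1: List the neighbors of each left vertex:
  1: 4, 5, 9
  2: 4, 5, 7, 8, 9
  3: 4, 5, 7, 8, 9

Step 2: Greedily match left vertices, then look for augmenting paths:
  Match 1 -- 4
  Match 2 -- 5
  Match 3 -- 7
  No augmenting path remains.

Step 3: Verify this is maximum:
  Matching size 3 = min(|L|, |R|) = min(3, 6), which is an upper bound, so this matching is maximum.

Maximum matching: {(1,4), (2,5), (3,7)}
Size: 3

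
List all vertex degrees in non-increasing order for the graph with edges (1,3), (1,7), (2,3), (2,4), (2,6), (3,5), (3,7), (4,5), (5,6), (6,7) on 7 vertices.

Step 1: Count edges incident to each vertex:
  deg(1) = 2 (neighbors: 3, 7)
  deg(2) = 3 (neighbors: 3, 4, 6)
  deg(3) = 4 (neighbors: 1, 2, 5, 7)
  deg(4) = 2 (neighbors: 2, 5)
  deg(5) = 3 (neighbors: 3, 4, 6)
  deg(6) = 3 (neighbors: 2, 5, 7)
  deg(7) = 3 (neighbors: 1, 3, 6)

Step 2: Sort degrees in non-increasing order:
  Degrees: [2, 3, 4, 2, 3, 3, 3] -> sorted: [4, 3, 3, 3, 3, 2, 2]

Degree sequence: [4, 3, 3, 3, 3, 2, 2]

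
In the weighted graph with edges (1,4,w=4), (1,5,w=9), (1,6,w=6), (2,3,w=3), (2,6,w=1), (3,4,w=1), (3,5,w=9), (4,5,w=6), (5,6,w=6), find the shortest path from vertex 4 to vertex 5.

Step 1: Build adjacency list with weights:
  1: 4(w=4), 5(w=9), 6(w=6)
  2: 3(w=3), 6(w=1)
  3: 2(w=3), 4(w=1), 5(w=9)
  4: 1(w=4), 3(w=1), 5(w=6)
  5: 1(w=9), 3(w=9), 4(w=6), 6(w=6)
  6: 1(w=6), 2(w=1), 5(w=6)

Step 2: Apply Dijkstra's algorithm from vertex 4:
  Visit vertex 4 (distance=0)
    Update dist[1] = 4
    Update dist[3] = 1
    Update dist[5] = 6
  Visit vertex 3 (distance=1)
    Update dist[2] = 4
  Visit vertex 1 (distance=4)
    Update dist[6] = 10
  Visit vertex 2 (distance=4)
    Update dist[6] = 5
  Visit vertex 6 (distance=5)
  Visit vertex 5 (distance=6)

Step 3: Shortest path: 4 -> 5
Total weight: 6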